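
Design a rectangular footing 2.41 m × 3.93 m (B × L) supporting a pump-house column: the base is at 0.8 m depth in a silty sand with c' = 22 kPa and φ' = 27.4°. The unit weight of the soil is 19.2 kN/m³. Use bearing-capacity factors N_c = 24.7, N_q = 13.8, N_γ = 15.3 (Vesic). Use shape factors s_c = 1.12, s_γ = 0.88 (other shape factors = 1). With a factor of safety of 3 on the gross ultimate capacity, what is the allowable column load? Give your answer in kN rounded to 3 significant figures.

q = γ·D_f = 19.2 × 0.8 = 15.36 kPa.
c·N_c·s_c = 22 × 24.7 × 1.12 = 608.61 kPa
q·N_q = 15.36 × 13.8 = 211.97 kPa
0.5·γ·B·N_γ·s_γ = 0.5 × 19.2 × 2.41 × 15.3 × 0.88 = 311.5 kPa
q_ult = 608.61 + 211.97 + 311.5 = 1132.1 kPa.
Gross allowable pressure q_all = 1132.1 / 3 = 377.36 kPa.
Footing area = 9.4713 m², so allowable column load = 377.36 × 9.4713 = 3574.1 kN.

P_all ≈ 3570 kN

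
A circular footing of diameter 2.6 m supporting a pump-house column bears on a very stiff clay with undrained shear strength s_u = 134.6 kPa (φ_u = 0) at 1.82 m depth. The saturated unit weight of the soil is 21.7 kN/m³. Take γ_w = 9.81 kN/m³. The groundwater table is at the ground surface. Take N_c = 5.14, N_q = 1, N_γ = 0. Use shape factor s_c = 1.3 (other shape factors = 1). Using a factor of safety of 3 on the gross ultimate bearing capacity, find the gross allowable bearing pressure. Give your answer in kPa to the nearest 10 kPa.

q_all ≈ 310 kPa

γ' = 21.7 − 9.81 = 11.89 kN/m³ (submerged throughout). q = 11.89 × 1.82 = 21.64 kPa.
c·N_c·s_c = 134.6 × 5.14 × 1.3 = 899.4 kPa
q·N_q = 21.64 × 1 = 21.64 kPa
q_ult = 899.4 + 21.64 = 921.04 kPa.
q_all = 921.04 / 3 = 307.01 kPa.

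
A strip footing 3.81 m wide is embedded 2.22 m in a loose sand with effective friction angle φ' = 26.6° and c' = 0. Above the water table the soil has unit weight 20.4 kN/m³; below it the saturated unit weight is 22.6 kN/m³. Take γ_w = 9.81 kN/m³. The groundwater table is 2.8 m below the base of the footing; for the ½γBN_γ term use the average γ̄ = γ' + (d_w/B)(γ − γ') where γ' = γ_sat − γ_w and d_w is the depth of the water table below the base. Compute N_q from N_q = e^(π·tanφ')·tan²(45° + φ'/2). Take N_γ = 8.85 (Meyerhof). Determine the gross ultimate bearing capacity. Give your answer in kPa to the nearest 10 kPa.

tan26.6° = 0.5008, so N_q = e^(π×0.5008)·tan²(58.3°) = 4.822 × 2.622 = 12.64.
q = γ·D_f = 20.4 × 2.22 = 45.288 kPa.
γ' = 12.79 kN/m³; averaging over the depth B below the base, γ̄ = γ' + (d_w/B)(γ − γ') = 18.383 kN/m³.
q·N_q = 45.288 × 12.641 = 572.51 kPa
0.5·γ·B·N_γ = 0.5 × 18.383 × 3.81 × 8.85 = 309.92 kPa
q_ult = 572.51 + 309.92 = 882.42 kPa.

q_ult ≈ 880 kPa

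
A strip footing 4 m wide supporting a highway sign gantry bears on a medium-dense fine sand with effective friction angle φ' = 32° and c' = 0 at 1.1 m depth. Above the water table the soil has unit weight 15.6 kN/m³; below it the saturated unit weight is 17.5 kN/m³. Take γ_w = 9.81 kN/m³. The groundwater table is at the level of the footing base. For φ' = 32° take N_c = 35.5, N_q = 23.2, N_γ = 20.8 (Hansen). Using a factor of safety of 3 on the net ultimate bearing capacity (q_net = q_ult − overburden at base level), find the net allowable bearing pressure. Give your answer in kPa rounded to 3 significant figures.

Effective surcharge at the founding depth q = γ·D_f = 15.6 × 1.1 = 17.16 kPa.
The water table coincides with the base, so in the self-weight term γ → γ' = 7.69 kN/m³.
q_ult = q·N_q + 0.5·γ·B·N_γ
     = 17.16 × 23.2 + 0.5 × 7.69 × 4 × 20.8
     = 398.11 + 319.9 = 718.02 kPa.
q_net = 718.02 − 17.16 = 700.86 kPa.
q_all(net) = 700.86 / 3 = 233.62 kPa.

q_all(net) ≈ 234 kPa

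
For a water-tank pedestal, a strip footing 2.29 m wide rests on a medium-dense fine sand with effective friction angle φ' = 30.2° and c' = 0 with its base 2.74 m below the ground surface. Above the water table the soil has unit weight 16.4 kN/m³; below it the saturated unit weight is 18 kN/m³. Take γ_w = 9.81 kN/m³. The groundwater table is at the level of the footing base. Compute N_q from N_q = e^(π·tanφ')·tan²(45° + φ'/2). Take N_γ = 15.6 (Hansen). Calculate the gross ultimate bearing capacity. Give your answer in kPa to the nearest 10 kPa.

q_ult ≈ 990 kPa

tan30.2° = 0.582, so N_q = e^(π×0.582)·tan²(60.1°) = 6.224 × 3.024 = 18.82.
Effective surcharge at the founding depth q = γ·D_f = 16.4 × 2.74 = 44.936 kPa.
The water table coincides with the base, so in the self-weight term γ → γ' = 8.19 kN/m³.
q_ult = q·N_q + 0.5·γ·B·N_γ
     = 44.936 × 18.824 + 0.5 × 8.19 × 2.29 × 15.6
     = 845.88 + 146.29 = 992.16 kPa.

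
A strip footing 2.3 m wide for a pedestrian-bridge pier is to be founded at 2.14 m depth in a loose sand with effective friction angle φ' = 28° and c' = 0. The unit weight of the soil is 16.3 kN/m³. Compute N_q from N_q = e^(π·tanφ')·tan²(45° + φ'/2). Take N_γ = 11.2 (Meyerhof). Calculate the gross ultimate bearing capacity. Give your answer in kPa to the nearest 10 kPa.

q_ult ≈ 720 kPa

tan28° = 0.5317, so N_q = e^(π×0.5317)·tan²(59°) = 5.314 × 2.77 = 14.72.
q = γ·D_f = 16.3 × 2.14 = 34.882 kPa.
q·N_q = 34.882 × 14.72 = 513.46 kPa
0.5·γ·B·N_γ = 0.5 × 16.3 × 2.3 × 11.2 = 209.94 kPa
q_ult = 513.46 + 209.94 = 723.4 kPa.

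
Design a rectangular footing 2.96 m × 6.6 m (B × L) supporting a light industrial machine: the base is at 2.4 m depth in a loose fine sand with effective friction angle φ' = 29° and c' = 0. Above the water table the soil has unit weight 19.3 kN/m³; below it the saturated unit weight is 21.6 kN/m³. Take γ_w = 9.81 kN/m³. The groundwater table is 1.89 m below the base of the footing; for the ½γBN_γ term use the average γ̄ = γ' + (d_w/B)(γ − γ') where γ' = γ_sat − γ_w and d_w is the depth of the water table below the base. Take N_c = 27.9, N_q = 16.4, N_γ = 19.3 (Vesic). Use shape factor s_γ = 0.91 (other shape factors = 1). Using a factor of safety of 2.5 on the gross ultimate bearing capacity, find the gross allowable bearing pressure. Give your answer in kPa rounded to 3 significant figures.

q_all ≈ 476 kPa

q = γ·D_f = 19.3 × 2.4 = 46.32 kPa.
γ' = 11.79 kN/m³; averaging over the depth B below the base, γ̄ = γ' + (d_w/B)(γ − γ') = 16.585 kN/m³.
q·N_q = 46.32 × 16.4 = 759.65 kPa
0.5·γ·B·N_γ·s_γ = 0.5 × 16.585 × 2.96 × 19.3 × 0.91 = 431.1 kPa
q_ult = 759.65 + 431.1 = 1190.8 kPa.
q_all = 1190.8 / 2.5 = 476.3 kPa.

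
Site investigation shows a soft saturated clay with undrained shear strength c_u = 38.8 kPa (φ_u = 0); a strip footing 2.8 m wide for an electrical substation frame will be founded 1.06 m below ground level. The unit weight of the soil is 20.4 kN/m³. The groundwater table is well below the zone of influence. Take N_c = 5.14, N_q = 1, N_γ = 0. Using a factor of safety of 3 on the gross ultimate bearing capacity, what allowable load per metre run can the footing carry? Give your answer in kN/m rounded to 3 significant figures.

q = γ·D_f = 20.4 × 1.06 = 21.624 kPa.
c·N_c = 38.8 × 5.14 = 199.43 kPa
q·N_q = 21.624 × 1 = 21.624 kPa
q_ult = 199.43 + 21.624 = 221.06 kPa.
Gross allowable pressure q_all = 221.06 / 3 = 73.685 kPa.
Allowable wall load = q_all × B = 73.685 × 2.8 = 206.32 kN per metre run.

≈ 206 kN/m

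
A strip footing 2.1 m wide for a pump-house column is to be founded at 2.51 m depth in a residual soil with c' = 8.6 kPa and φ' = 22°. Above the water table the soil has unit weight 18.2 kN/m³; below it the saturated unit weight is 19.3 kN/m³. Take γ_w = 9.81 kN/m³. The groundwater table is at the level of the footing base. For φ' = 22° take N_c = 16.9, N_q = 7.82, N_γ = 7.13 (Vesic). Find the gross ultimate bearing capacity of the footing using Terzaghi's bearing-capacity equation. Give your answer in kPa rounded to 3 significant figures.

Effective surcharge at the founding depth q = γ·D_f = 18.2 × 2.51 = 45.682 kPa.
The water table coincides with the base, so in the self-weight term γ → γ' = 9.49 kN/m³.
q_ult = c·N_c + q·N_q + 0.5·γ·B·N_γ
     = 8.6 × 16.9 + 45.682 × 7.82 + 0.5 × 9.49 × 2.1 × 7.13
     = 145.34 + 357.23 + 71.047 = 573.62 kPa.

q_ult ≈ 574 kPa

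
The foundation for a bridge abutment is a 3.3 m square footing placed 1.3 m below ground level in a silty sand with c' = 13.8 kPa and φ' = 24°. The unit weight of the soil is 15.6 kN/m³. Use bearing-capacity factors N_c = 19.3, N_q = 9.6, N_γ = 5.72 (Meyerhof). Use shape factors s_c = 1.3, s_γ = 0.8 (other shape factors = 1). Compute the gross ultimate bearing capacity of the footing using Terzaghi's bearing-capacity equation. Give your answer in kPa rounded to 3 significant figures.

Effective surcharge at the founding depth q = γ·D_f = 15.6 × 1.3 = 20.28 kPa.
q_ult = c·N_c·s_c + q·N_q + 0.5·γ·B·N_γ·s_γ
     = 13.8 × 19.3 × 1.3 + 20.28 × 9.6 + 0.5 × 15.6 × 3.3 × 5.72 × 0.8
     = 346.24 + 194.69 + 117.79 = 658.72 kPa.

q_ult ≈ 659 kPa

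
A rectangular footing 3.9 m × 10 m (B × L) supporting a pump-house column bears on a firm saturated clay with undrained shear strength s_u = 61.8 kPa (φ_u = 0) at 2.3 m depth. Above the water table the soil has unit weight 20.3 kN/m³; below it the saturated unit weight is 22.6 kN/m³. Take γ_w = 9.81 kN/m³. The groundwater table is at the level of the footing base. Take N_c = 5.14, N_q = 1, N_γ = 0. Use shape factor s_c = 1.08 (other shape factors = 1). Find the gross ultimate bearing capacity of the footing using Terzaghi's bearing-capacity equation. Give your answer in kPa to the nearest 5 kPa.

q_ult ≈ 390 kPa

Overburden at base level: q = 20.3 × 2.3 = 46.69 kPa.
Cohesion term c·N_c·s_c = 61.8 × 5.14 × 1.08 = 343.06 kPa; surcharge term q·N_q = 46.69 × 1 = 46.69 kPa.
q_ult = 343.06 + 46.69 = 389.75 kPa.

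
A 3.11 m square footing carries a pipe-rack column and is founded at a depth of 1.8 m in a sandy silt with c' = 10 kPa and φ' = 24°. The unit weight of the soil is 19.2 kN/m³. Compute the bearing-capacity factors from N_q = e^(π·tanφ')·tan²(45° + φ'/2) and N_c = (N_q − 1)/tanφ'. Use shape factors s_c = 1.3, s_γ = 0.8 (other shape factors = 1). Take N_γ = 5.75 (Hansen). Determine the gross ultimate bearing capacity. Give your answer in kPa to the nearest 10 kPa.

q_ult ≈ 720 kPa

tan24° = 0.4452, so N_q = e^(π×0.4452)·tan²(57°) = 4.05 × 2.371 = 9.6.
N_c = (9.6 − 1)/tan24° = 19.32.
Overburden at base level: q = 19.2 × 1.8 = 34.56 kPa.
Cohesion term c·N_c·s_c = 10 × 19.324 × 1.3 = 251.21 kPa; surcharge term q·N_q = 34.56 × 9.6034 = 331.89 kPa; self-weight term 0.5·γ·B·N_γ·s_γ = 0.5 × 19.2 × 3.11 × 5.75 × 0.8 = 137.34 kPa.
q_ult = 251.21 + 331.89 + 137.34 = 720.44 kPa.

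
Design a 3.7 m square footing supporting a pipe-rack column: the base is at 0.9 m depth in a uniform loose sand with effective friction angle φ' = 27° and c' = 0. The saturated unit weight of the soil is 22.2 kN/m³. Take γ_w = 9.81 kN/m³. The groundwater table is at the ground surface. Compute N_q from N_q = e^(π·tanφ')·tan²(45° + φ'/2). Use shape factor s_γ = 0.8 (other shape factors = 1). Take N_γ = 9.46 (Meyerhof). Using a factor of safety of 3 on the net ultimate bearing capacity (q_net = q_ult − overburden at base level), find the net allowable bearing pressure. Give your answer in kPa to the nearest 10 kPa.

N_q = e^(π·tan27°)·tan²(58.5°) = 13.2.
Water table at ground surface, so effective unit weight γ' = 22.2 − 9.81 = 12.39 kN/m³ is used throughout; overburden q = 12.39 × 0.9 = 11.151 kPa; the same γ' applies in the ½γBN_γ term.
Surcharge term q·N_q = 11.151 × 13.199 = 147.18 kPa; self-weight term 0.5·γ·B·N_γ·s_γ = 0.5 × 12.39 × 3.7 × 9.46 × 0.8 = 173.47 kPa.
q_ult = 147.18 + 173.47 = 320.65 kPa.
q_net = 320.65 − 11.151 = 309.5 kPa.
q_all(net) = 309.5 / 3 = 103.17 kPa.

q_all(net) ≈ 100 kPa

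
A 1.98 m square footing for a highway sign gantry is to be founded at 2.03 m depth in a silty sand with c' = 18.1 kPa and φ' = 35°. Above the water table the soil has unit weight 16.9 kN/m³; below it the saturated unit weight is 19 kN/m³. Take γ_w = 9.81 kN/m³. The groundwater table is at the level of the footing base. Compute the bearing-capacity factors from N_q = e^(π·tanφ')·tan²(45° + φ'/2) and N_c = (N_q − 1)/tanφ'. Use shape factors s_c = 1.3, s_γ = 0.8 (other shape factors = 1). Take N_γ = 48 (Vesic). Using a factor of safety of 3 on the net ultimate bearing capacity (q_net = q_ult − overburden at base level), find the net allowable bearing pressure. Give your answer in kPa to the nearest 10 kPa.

N_q = e^(π·tan35°)·tan²(62.5°) = 33.3; N_c = (N_q − 1)/tanφ' = 46.12.
Effective surcharge at the founding depth q = γ·D_f = 16.9 × 2.03 = 34.307 kPa.
The water table coincides with the base, so in the self-weight term γ → γ' = 9.19 kN/m³.
q_ult = c·N_c·s_c + q·N_q + 0.5·γ·B·N_γ·s_γ
     = 18.1 × 46.124 × 1.3 + 34.307 × 33.296 + 0.5 × 9.19 × 1.98 × 48 × 0.8
     = 1085.3 + 1142.3 + 349.37 = 2576.9 kPa.
q_net = 2576.9 − 34.307 = 2542.6 kPa.
q_all(net) = 2542.6 / 3 = 847.55 kPa.

q_all(net) ≈ 850 kPa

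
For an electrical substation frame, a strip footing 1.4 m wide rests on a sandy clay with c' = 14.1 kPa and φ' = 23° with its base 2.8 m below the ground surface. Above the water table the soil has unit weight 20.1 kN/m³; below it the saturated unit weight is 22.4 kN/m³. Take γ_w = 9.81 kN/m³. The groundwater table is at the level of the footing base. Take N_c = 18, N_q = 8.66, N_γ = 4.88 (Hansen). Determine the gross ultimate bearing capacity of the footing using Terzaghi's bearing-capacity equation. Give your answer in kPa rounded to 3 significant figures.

q_ult ≈ 784 kPa

Effective surcharge at the founding depth q = γ·D_f = 20.1 × 2.8 = 56.28 kPa.
The water table coincides with the base, so in the self-weight term γ → γ' = 12.59 kN/m³.
q_ult = c·N_c + q·N_q + 0.5·γ·B·N_γ
     = 14.1 × 18 + 56.28 × 8.66 + 0.5 × 12.59 × 1.4 × 4.88
     = 253.8 + 487.38 + 43.007 = 784.19 kPa.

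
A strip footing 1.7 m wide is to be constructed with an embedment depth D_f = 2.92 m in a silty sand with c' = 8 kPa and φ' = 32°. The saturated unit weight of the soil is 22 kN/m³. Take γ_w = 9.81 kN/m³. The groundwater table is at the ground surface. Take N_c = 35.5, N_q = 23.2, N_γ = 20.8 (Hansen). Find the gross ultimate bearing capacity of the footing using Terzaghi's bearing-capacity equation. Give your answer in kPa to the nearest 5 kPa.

q_ult ≈ 1325 kPa

γ' = 22 − 9.81 = 12.19 kN/m³ (submerged throughout). q = 12.19 × 2.92 = 35.595 kPa; the same γ' applies in the ½γBN_γ term.
c·N_c = 8 × 35.5 = 284 kPa
q·N_q = 35.595 × 23.2 = 825.8 kPa
0.5·γ·B·N_γ = 0.5 × 12.19 × 1.7 × 20.8 = 215.52 kPa
q_ult = 284 + 825.8 + 215.52 = 1325.3 kPa.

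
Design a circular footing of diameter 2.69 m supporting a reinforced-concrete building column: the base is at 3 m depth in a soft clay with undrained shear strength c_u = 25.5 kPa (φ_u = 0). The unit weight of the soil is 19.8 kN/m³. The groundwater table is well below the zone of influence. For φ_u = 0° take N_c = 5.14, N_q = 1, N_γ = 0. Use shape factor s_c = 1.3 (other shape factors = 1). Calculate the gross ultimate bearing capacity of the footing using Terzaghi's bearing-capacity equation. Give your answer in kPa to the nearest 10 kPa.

q_ult ≈ 230 kPa

Effective surcharge at the founding depth q = γ·D_f = 19.8 × 3 = 59.4 kPa.
q_ult = c·N_c·s_c + q·N_q
     = 25.5 × 5.14 × 1.3 + 59.4 × 1
     = 170.39 + 59.4 = 229.79 kPa.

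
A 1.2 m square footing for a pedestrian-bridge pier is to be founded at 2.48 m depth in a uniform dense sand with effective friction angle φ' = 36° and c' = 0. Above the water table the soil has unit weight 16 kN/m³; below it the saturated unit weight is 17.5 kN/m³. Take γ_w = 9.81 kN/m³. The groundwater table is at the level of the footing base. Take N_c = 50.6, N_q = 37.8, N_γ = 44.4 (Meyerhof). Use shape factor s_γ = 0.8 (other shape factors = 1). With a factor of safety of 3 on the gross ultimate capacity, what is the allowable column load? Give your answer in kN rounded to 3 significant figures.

Overburden at base level: q = 16 × 2.48 = 39.68 kPa.
Below the base the soil is submerged, so the ½γBN_γ term uses γ' = 17.5 − 9.81 = 7.69 kN/m³.
Surcharge term q·N_q = 39.68 × 37.8 = 1499.9 kPa; self-weight term 0.5·γ·B·N_γ·s_γ = 0.5 × 7.69 × 1.2 × 44.4 × 0.8 = 163.89 kPa.
q_ult = 1499.9 + 163.89 = 1663.8 kPa.
Gross allowable pressure q_all = 1663.8 / 3 = 554.6 kPa.
Footing area = 1.44 m², so allowable column load = 554.6 × 1.44 = 798.62 kN.

P_all ≈ 799 kN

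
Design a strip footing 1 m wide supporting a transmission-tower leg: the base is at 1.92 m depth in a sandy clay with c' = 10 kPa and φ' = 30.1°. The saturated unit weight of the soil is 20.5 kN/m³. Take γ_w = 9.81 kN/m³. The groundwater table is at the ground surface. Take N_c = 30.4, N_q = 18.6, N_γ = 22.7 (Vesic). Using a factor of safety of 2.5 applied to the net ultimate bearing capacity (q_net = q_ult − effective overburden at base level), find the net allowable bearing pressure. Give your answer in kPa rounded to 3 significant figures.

q_all(net) ≈ 315 kPa

γ' = 20.5 − 9.81 = 10.69 kN/m³ (submerged throughout). q = 10.69 × 1.92 = 20.525 kPa; the same γ' applies in the ½γBN_γ term.
c·N_c = 10 × 30.4 = 304 kPa
q·N_q = 20.525 × 18.6 = 381.76 kPa
0.5·γ·B·N_γ = 0.5 × 10.69 × 1 × 22.7 = 121.33 kPa
q_ult = 304 + 381.76 + 121.33 = 807.09 kPa.
Net ultimate: q_net = 807.09 − 20.525 = 786.57 kPa.
q_all(net) = 786.57 / 2.5 = 314.63 kPa.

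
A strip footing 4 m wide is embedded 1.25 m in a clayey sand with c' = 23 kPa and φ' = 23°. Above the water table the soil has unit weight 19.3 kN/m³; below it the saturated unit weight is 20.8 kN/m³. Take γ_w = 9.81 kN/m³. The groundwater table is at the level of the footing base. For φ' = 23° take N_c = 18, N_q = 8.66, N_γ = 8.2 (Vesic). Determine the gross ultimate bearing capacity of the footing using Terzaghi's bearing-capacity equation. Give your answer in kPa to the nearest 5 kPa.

q_ult ≈ 805 kPa

Overburden at base level: q = 19.3 × 1.25 = 24.125 kPa.
Below the base the soil is submerged, so the ½γBN_γ term uses γ' = 20.8 − 9.81 = 10.99 kN/m³.
Cohesion term c·N_c = 23 × 18 = 414 kPa; surcharge term q·N_q = 24.125 × 8.66 = 208.92 kPa; self-weight term 0.5·γ·B·N_γ = 0.5 × 10.99 × 4 × 8.2 = 180.24 kPa.
q_ult = 414 + 208.92 + 180.24 = 803.16 kPa.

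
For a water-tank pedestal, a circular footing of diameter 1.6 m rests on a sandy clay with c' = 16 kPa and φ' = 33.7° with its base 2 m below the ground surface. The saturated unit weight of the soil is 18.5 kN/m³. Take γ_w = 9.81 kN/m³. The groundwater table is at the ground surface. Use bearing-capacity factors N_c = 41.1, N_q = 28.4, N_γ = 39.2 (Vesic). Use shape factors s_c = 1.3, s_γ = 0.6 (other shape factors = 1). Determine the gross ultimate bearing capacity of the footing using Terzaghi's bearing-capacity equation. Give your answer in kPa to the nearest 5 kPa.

With the water table at the surface the whole profile is submerged: γ' = 18.5 − 9.81 = 8.69 kN/m³, so q = γ'·D_f = 17.38 kPa; the same γ' applies in the ½γBN_γ term.
q_ult = c·N_c·s_c + q·N_q + 0.5·γ·B·N_γ·s_γ
     = 16 × 41.1 × 1.3 + 17.38 × 28.4 + 0.5 × 8.69 × 1.6 × 39.2 × 0.6
     = 854.88 + 493.59 + 163.51 = 1512 kPa.

q_ult ≈ 1510 kPa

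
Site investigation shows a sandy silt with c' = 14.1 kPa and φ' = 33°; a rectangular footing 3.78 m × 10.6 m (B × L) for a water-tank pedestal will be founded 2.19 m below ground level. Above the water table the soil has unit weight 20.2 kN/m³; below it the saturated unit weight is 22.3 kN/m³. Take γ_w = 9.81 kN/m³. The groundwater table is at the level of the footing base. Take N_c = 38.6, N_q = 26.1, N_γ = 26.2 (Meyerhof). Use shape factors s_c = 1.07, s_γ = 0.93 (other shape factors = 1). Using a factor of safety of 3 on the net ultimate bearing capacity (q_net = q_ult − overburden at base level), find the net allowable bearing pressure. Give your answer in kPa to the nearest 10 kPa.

Overburden at base level: q = 20.2 × 2.19 = 44.238 kPa.
Below the base the soil is submerged, so the ½γBN_γ term uses γ' = 22.3 − 9.81 = 12.49 kN/m³.
Cohesion term c·N_c·s_c = 14.1 × 38.6 × 1.07 = 582.36 kPa; surcharge term q·N_q = 44.238 × 26.1 = 1154.6 kPa; self-weight term 0.5·γ·B·N_γ·s_γ = 0.5 × 12.49 × 3.78 × 26.2 × 0.93 = 575.19 kPa.
q_ult = 582.36 + 1154.6 + 575.19 = 2312.2 kPa.
q_net = 2312.2 − 44.238 = 2267.9 kPa.
q_all(net) = 2267.9 / 3 = 755.97 kPa.

q_all(net) ≈ 760 kPa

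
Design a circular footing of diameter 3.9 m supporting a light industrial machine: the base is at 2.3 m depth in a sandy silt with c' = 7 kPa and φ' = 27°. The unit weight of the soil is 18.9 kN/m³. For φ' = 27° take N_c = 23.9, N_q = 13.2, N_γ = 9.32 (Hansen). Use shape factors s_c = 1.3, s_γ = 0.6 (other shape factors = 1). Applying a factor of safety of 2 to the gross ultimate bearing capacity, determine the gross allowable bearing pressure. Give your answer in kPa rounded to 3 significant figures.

q_all ≈ 499 kPa

Overburden at base level: q = 18.9 × 2.3 = 43.47 kPa.
Cohesion term c·N_c·s_c = 7 × 23.9 × 1.3 = 217.49 kPa; surcharge term q·N_q = 43.47 × 13.2 = 573.8 kPa; self-weight term 0.5·γ·B·N_γ·s_γ = 0.5 × 18.9 × 3.9 × 9.32 × 0.6 = 206.09 kPa.
q_ult = 217.49 + 573.8 + 206.09 = 997.39 kPa.
q_all = q_ult / FS = 997.39 / 2 = 498.69 kPa.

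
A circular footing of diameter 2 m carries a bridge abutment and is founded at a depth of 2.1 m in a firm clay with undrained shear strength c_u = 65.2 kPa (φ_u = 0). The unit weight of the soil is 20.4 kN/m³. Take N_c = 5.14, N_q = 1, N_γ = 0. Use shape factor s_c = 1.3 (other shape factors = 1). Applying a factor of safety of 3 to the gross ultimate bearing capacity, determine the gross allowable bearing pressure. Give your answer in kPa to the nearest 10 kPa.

q_all ≈ 160 kPa

Overburden at base level: q = 20.4 × 2.1 = 42.84 kPa.
Cohesion term c·N_c·s_c = 65.2 × 5.14 × 1.3 = 435.67 kPa; surcharge term q·N_q = 42.84 × 1 = 42.84 kPa.
q_ult = 435.67 + 42.84 = 478.51 kPa.
q_all = q_ult / FS = 478.51 / 3 = 159.5 kPa.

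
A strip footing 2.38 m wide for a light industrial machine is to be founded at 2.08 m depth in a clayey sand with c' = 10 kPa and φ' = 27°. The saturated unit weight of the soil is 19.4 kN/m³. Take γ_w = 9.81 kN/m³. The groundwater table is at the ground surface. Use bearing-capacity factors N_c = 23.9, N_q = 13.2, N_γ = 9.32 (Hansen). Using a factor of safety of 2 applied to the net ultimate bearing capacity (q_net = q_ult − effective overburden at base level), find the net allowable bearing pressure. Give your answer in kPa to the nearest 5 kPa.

q_all(net) ≈ 295 kPa

Water table at ground surface, so effective unit weight γ' = 19.4 − 9.81 = 9.59 kN/m³ is used throughout; overburden q = 9.59 × 2.08 = 19.947 kPa; the same γ' applies in the ½γBN_γ term.
Cohesion term c·N_c = 10 × 23.9 = 239 kPa; surcharge term q·N_q = 19.947 × 13.2 = 263.3 kPa; self-weight term 0.5·γ·B·N_γ = 0.5 × 9.59 × 2.38 × 9.32 = 106.36 kPa.
q_ult = 239 + 263.3 + 106.36 = 608.66 kPa.
Net ultimate: q_net = 608.66 − 19.947 = 588.72 kPa.
q_all(net) = 588.72 / 2 = 294.36 kPa.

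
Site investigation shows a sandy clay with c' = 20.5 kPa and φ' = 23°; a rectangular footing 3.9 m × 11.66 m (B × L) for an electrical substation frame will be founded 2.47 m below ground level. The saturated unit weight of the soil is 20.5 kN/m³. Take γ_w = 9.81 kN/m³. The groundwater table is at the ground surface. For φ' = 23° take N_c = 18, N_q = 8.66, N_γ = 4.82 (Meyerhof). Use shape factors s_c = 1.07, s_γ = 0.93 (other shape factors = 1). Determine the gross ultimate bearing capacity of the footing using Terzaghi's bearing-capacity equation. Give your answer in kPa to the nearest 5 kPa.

γ' = 20.5 − 9.81 = 10.69 kN/m³ (submerged throughout). q = 10.69 × 2.47 = 26.404 kPa; the same γ' applies in the ½γBN_γ term.
c·N_c·s_c = 20.5 × 18 × 1.07 = 394.83 kPa
q·N_q = 26.404 × 8.66 = 228.66 kPa
0.5·γ·B·N_γ·s_γ = 0.5 × 10.69 × 3.9 × 4.82 × 0.93 = 93.442 kPa
q_ult = 394.83 + 228.66 + 93.442 = 716.93 kPa.

q_ult ≈ 715 kPa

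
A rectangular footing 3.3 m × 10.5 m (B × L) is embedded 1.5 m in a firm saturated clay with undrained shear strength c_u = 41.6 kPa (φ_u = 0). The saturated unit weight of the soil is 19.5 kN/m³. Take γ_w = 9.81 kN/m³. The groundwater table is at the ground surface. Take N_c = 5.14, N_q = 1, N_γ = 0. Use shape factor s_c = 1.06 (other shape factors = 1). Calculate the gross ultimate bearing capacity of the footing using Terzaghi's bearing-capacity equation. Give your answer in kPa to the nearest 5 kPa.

q_ult ≈ 240 kPa

With the water table at the surface the whole profile is submerged: γ' = 19.5 − 9.81 = 9.69 kN/m³, so q = γ'·D_f = 14.535 kPa.
q_ult = c·N_c·s_c + q·N_q
     = 41.6 × 5.14 × 1.06 + 14.535 × 1
     = 226.65 + 14.535 = 241.19 kPa.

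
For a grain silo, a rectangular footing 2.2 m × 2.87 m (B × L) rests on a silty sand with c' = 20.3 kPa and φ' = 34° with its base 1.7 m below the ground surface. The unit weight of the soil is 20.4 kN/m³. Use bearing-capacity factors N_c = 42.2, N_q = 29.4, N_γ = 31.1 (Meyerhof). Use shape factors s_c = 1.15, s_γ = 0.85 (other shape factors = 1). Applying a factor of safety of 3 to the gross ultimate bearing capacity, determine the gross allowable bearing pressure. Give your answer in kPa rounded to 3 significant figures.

q_all ≈ 866 kPa

q = γ·D_f = 20.4 × 1.7 = 34.68 kPa.
c·N_c·s_c = 20.3 × 42.2 × 1.15 = 985.16 kPa
q·N_q = 34.68 × 29.4 = 1019.6 kPa
0.5·γ·B·N_γ·s_γ = 0.5 × 20.4 × 2.2 × 31.1 × 0.85 = 593.2 kPa
q_ult = 985.16 + 1019.6 + 593.2 = 2598 kPa.
q_all = q_ult / FS = 2598 / 3 = 865.98 kPa.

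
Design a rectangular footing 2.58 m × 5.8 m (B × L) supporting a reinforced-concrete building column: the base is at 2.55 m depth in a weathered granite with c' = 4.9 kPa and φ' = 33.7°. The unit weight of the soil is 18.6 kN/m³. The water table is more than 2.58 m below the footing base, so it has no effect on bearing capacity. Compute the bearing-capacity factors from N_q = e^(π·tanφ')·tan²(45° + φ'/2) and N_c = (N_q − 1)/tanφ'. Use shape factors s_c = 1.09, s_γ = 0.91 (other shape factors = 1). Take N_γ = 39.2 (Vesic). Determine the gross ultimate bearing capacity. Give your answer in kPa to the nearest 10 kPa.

tan33.7° = 0.6669, so N_q = e^(π×0.6669)·tan²(61.85°) = 8.127 × 3.493 = 28.39.
N_c = (28.39 − 1)/tan33.7° = 41.06.
Effective surcharge at the founding depth q = γ·D_f = 18.6 × 2.55 = 47.43 kPa.
q_ult = c·N_c·s_c + q·N_q + 0.5·γ·B·N_γ·s_γ
     = 4.9 × 41.063 × 1.09 + 47.43 × 28.386 + 0.5 × 18.6 × 2.58 × 39.2 × 0.91
     = 219.32 + 1346.3 + 855.91 = 2421.6 kPa.

q_ult ≈ 2420 kPa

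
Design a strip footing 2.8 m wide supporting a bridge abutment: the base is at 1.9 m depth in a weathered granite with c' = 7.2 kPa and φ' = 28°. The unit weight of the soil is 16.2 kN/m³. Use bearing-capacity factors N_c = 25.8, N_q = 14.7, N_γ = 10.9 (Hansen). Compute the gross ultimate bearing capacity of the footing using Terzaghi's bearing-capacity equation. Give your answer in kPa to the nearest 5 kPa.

q_ult ≈ 885 kPa

Effective surcharge at the founding depth q = γ·D_f = 16.2 × 1.9 = 30.78 kPa.
q_ult = c·N_c + q·N_q + 0.5·γ·B·N_γ
     = 7.2 × 25.8 + 30.78 × 14.7 + 0.5 × 16.2 × 2.8 × 10.9
     = 185.76 + 452.47 + 247.21 = 885.44 kPa.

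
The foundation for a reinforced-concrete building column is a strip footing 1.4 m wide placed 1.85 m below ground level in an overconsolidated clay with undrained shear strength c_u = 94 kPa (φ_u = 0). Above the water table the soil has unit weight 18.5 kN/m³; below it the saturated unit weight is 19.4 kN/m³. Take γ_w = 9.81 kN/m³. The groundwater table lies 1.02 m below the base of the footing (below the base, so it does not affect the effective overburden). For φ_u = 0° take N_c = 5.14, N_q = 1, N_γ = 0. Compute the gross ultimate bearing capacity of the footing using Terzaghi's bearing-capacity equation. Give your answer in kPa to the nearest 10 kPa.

q_ult ≈ 520 kPa

Effective surcharge at the founding depth q = γ·D_f = 18.5 × 1.85 = 34.225 kPa.
q_ult = c·N_c + q·N_q
     = 94 × 5.14 + 34.225 × 1
     = 483.16 + 34.225 = 517.38 kPa.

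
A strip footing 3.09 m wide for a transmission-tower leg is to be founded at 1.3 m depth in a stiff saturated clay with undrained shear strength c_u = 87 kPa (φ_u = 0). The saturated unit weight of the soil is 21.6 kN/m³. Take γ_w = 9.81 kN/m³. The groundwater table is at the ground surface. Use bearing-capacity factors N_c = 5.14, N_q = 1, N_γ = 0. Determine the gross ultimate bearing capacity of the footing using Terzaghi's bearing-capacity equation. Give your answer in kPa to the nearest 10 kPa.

γ' = 21.6 − 9.81 = 11.79 kN/m³ (submerged throughout). q = 11.79 × 1.3 = 15.327 kPa.
c·N_c = 87 × 5.14 = 447.18 kPa
q·N_q = 15.327 × 1 = 15.327 kPa
q_ult = 447.18 + 15.327 = 462.51 kPa.

q_ult ≈ 460 kPa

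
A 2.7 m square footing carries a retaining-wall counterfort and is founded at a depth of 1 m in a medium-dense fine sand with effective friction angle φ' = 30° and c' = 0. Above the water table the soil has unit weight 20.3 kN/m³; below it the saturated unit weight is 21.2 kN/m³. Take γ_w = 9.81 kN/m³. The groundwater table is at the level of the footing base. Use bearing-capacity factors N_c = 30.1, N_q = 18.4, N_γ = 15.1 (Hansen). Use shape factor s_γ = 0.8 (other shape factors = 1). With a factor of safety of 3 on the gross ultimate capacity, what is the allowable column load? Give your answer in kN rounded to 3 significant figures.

Effective surcharge at the founding depth q = γ·D_f = 20.3 × 1 = 20.3 kPa.
The water table coincides with the base, so in the self-weight term γ → γ' = 11.39 kN/m³.
q_ult = q·N_q + 0.5·γ·B·N_γ·s_γ
     = 20.3 × 18.4 + 0.5 × 11.39 × 2.7 × 15.1 × 0.8
     = 373.52 + 185.75 = 559.27 kPa.
Gross allowable pressure q_all = 559.27 / 3 = 186.42 kPa.
Footing area = 7.29 m², so allowable column load = 186.42 × 7.29 = 1359 kN.

P_all ≈ 1360 kN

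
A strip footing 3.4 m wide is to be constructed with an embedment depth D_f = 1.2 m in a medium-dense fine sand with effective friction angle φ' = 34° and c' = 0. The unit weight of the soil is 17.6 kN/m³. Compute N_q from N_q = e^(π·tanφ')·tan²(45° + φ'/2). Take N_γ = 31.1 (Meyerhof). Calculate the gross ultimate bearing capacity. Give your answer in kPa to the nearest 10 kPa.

q_ult ≈ 1550 kPa

tan34° = 0.6745, so N_q = e^(π×0.6745)·tan²(62°) = 8.323 × 3.537 = 29.44.
Effective surcharge at the founding depth q = γ·D_f = 17.6 × 1.2 = 21.12 kPa.
q_ult = q·N_q + 0.5·γ·B·N_γ
     = 21.12 × 29.44 + 0.5 × 17.6 × 3.4 × 31.1
     = 621.77 + 930.51 = 1552.3 kPa.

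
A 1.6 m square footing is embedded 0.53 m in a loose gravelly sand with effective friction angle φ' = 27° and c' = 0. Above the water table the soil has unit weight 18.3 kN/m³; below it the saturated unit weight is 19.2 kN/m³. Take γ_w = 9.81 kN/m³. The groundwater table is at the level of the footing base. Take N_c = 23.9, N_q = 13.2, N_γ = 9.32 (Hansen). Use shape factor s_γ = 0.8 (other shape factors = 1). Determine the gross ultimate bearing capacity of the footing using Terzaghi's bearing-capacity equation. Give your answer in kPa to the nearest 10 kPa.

q_ult ≈ 180 kPa

Effective surcharge at the founding depth q = γ·D_f = 18.3 × 0.53 = 9.699 kPa.
The water table coincides with the base, so in the self-weight term γ → γ' = 9.39 kN/m³.
q_ult = q·N_q + 0.5·γ·B·N_γ·s_γ
     = 9.699 × 13.2 + 0.5 × 9.39 × 1.6 × 9.32 × 0.8
     = 128.03 + 56.009 = 184.04 kPa.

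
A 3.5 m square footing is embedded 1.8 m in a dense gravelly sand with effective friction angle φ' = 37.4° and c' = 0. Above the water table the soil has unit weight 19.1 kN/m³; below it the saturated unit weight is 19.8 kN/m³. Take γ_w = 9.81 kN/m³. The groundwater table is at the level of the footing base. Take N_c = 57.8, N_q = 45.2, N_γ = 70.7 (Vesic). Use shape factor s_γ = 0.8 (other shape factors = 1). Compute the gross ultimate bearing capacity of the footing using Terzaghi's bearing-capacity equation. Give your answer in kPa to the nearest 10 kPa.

Overburden at base level: q = 19.1 × 1.8 = 34.38 kPa.
Below the base the soil is submerged, so the ½γBN_γ term uses γ' = 19.8 − 9.81 = 9.99 kN/m³.
Surcharge term q·N_q = 34.38 × 45.2 = 1554 kPa; self-weight term 0.5·γ·B·N_γ·s_γ = 0.5 × 9.99 × 3.5 × 70.7 × 0.8 = 988.81 kPa.
q_ult = 1554 + 988.81 = 2542.8 kPa.

q_ult ≈ 2540 kPa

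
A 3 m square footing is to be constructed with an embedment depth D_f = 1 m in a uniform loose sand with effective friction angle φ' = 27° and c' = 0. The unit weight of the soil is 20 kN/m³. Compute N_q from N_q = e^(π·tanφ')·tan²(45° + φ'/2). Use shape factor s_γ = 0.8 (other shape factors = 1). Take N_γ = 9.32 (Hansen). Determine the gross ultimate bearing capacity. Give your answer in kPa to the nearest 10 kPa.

tan27° = 0.5095, so N_q = e^(π×0.5095)·tan²(58.5°) = 4.957 × 2.663 = 13.2.
Overburden at base level: q = 20 × 1 = 20 kPa.
Surcharge term q·N_q = 20 × 13.199 = 263.98 kPa; self-weight term 0.5·γ·B·N_γ·s_γ = 0.5 × 20 × 3 × 9.32 × 0.8 = 223.68 kPa.
q_ult = 263.98 + 223.68 = 487.66 kPa.

q_ult ≈ 490 kPa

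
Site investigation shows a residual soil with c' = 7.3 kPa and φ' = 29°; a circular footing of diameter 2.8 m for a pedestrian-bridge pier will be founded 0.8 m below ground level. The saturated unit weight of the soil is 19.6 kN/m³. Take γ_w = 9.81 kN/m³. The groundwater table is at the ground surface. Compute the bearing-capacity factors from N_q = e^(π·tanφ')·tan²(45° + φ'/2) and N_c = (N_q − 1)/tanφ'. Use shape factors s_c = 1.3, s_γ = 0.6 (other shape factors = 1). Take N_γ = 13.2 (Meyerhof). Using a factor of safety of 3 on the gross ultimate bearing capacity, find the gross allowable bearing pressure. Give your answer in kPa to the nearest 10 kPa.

N_q = e^(π·tan29°)·tan²(59.5°) = 16.44; N_c = (N_q − 1)/tanφ' = 27.86.
With the water table at the surface the whole profile is submerged: γ' = 19.6 − 9.81 = 9.79 kN/m³, so q = γ'·D_f = 7.832 kPa; the same γ' applies in the ½γBN_γ term.
q_ult = c·N_c·s_c + q·N_q + 0.5·γ·B·N_γ·s_γ
     = 7.3 × 27.86 × 1.3 + 7.832 × 16.443 + 0.5 × 9.79 × 2.8 × 13.2 × 0.6
     = 264.4 + 128.78 + 108.55 = 501.73 kPa.
q_all = 501.73 / 3 = 167.24 kPa.

q_all ≈ 170 kPa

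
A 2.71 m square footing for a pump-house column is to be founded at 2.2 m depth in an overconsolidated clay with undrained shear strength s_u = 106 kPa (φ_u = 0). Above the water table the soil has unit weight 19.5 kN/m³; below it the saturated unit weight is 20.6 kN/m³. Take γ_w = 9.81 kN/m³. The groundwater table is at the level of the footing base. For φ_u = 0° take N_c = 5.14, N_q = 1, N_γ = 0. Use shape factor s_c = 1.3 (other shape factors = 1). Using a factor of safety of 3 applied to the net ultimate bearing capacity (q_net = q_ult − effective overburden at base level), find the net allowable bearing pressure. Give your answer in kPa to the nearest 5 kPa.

q_all(net) ≈ 235 kPa

Effective surcharge at the founding depth q = γ·D_f = 19.5 × 2.2 = 42.9 kPa.
q_ult = c·N_c·s_c + q·N_q
     = 106 × 5.14 × 1.3 + 42.9 × 1
     = 708.29 + 42.9 = 751.19 kPa.
Net ultimate: q_net = 751.19 − 42.9 = 708.29 kPa.
q_all(net) = 708.29 / 3 = 236.1 kPa.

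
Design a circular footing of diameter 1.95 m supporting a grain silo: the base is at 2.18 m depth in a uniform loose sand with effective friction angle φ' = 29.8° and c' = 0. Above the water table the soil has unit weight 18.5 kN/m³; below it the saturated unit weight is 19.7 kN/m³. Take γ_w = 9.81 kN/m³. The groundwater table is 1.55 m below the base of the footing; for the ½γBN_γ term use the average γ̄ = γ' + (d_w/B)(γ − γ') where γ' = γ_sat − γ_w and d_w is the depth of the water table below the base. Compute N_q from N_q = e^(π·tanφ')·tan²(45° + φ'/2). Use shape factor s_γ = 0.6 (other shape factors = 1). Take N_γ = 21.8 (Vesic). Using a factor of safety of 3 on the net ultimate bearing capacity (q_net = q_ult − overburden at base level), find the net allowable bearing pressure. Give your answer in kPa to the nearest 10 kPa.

q_all(net) ≈ 300 kPa

N_q = e^(π·tan29.8°)·tan²(59.9°) = 17.99.
Effective surcharge at the founding depth q = γ·D_f = 18.5 × 2.18 = 40.33 kPa.
With d_w = 1.55 m < B, γ̄ = 9.89 + (1.55/1.95) × (18.5 − 9.89) = 16.734 kN/m³.
q_ult = q·N_q + 0.5·γ·B·N_γ·s_γ
     = 40.33 × 17.989 + 0.5 × 16.734 × 1.95 × 21.8 × 0.6
     = 725.5 + 213.41 = 938.91 kPa.
q_net = 938.91 − 40.33 = 898.58 kPa.
q_all(net) = 898.58 / 3 = 299.53 kPa.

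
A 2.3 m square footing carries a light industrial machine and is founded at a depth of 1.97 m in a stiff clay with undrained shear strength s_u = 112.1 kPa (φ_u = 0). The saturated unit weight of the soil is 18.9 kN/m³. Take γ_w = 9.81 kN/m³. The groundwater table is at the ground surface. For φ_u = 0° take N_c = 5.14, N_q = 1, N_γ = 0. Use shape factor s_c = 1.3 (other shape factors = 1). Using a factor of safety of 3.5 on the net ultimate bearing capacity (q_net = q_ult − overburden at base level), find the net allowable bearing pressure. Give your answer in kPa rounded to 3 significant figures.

With the water table at the surface the whole profile is submerged: γ' = 18.9 − 9.81 = 9.09 kN/m³, so q = γ'·D_f = 17.907 kPa.
q_ult = c·N_c·s_c + q·N_q
     = 112.1 × 5.14 × 1.3 + 17.907 × 1
     = 749.05 + 17.907 = 766.96 kPa.
q_net = 766.96 − 17.907 = 749.05 kPa.
q_all(net) = 749.05 / 3.5 = 214.01 kPa.

q_all(net) ≈ 214 kPa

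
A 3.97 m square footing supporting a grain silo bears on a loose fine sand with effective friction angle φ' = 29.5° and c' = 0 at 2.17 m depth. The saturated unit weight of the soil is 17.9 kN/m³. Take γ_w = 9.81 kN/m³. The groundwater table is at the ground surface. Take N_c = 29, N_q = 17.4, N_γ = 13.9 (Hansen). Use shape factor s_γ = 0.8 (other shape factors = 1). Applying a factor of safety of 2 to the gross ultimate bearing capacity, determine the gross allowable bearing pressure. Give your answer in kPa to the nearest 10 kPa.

γ' = 17.9 − 9.81 = 8.09 kN/m³ (submerged throughout). q = 8.09 × 2.17 = 17.555 kPa; the same γ' applies in the ½γBN_γ term.
q·N_q = 17.555 × 17.4 = 305.46 kPa
0.5·γ·B·N_γ·s_γ = 0.5 × 8.09 × 3.97 × 13.9 × 0.8 = 178.57 kPa
q_ult = 305.46 + 178.57 = 484.03 kPa.
q_all = q_ult / FS = 484.03 / 2 = 242.02 kPa.

q_all ≈ 240 kPa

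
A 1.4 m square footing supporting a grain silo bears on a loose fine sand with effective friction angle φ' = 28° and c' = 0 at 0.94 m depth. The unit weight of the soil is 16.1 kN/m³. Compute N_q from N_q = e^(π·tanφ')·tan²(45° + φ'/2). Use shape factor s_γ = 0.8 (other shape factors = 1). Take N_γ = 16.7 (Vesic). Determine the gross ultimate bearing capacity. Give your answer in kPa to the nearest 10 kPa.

q_ult ≈ 370 kPa

tan28° = 0.5317, so N_q = e^(π×0.5317)·tan²(59°) = 5.314 × 2.77 = 14.72.
Overburden at base level: q = 16.1 × 0.94 = 15.134 kPa.
Surcharge term q·N_q = 15.134 × 14.72 = 222.77 kPa; self-weight term 0.5·γ·B·N_γ·s_γ = 0.5 × 16.1 × 1.4 × 16.7 × 0.8 = 150.57 kPa.
q_ult = 222.77 + 150.57 = 373.34 kPa.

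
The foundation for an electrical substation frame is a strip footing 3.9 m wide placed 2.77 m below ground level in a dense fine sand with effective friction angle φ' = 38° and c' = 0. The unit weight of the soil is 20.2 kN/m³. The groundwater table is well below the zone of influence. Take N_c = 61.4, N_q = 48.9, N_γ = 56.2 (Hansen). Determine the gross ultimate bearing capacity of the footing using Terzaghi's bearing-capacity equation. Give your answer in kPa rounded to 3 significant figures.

q_ult ≈ 4950 kPa

Overburden at base level: q = 20.2 × 2.77 = 55.954 kPa.
Surcharge term q·N_q = 55.954 × 48.9 = 2736.2 kPa; self-weight term 0.5·γ·B·N_γ = 0.5 × 20.2 × 3.9 × 56.2 = 2213.7 kPa.
q_ult = 2736.2 + 2213.7 = 4949.9 kPa.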